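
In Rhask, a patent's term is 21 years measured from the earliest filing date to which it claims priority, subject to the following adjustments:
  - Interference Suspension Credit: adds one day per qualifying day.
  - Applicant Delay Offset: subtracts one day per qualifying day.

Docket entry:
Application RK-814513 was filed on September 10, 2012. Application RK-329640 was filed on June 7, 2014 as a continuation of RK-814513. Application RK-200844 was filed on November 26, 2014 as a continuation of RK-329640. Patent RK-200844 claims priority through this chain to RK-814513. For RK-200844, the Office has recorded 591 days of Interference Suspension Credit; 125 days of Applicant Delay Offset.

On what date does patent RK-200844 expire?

December 20, 2034

Earliest priority filing: 10 September 2012.
Base term: 10 September 2012 + 21 years → 10 September 2033.
Interference Suspension Credit: +591 days → 24 April 2035.
Applicant Delay Offset: −125 days → 20 December 2034.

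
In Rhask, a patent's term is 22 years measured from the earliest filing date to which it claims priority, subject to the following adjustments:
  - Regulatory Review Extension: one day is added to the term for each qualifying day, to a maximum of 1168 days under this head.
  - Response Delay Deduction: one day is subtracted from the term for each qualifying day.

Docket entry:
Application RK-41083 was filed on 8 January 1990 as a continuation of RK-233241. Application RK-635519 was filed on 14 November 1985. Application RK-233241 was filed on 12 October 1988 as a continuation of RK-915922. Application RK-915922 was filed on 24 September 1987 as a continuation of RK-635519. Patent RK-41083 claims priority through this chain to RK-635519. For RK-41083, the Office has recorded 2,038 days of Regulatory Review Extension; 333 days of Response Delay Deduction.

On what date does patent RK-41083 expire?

February 26, 2010

Earliest priority filing: 14 November 1985.
Base term: 14 November 1985 + 22 years → 14 November 2007.
Regulatory Review Extension: 2038 days claimed exceeds the 1168-day cap, so +1168 days → 25 January 2011.
Response Delay Deduction: −333 days → 26 February 2010.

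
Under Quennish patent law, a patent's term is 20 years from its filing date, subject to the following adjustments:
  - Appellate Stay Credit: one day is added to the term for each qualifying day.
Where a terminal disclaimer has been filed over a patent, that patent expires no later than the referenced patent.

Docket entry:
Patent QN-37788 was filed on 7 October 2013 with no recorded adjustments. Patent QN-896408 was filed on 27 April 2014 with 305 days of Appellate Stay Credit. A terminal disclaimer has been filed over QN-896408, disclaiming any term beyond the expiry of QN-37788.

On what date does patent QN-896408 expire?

Natural term of QN-896408:
  Base: filing + 20 years → 27 April 2034.
  Appellate Stay Credit: +305 days → 26 February 2035.
Expiry of referenced patent QN-37788:
  Base: filing + 20 years → 7 October 2033.
Terminal disclaimer: QN-896408 expires on the earlier of 26 February 2035 and 7 October 2033.

2033-10-07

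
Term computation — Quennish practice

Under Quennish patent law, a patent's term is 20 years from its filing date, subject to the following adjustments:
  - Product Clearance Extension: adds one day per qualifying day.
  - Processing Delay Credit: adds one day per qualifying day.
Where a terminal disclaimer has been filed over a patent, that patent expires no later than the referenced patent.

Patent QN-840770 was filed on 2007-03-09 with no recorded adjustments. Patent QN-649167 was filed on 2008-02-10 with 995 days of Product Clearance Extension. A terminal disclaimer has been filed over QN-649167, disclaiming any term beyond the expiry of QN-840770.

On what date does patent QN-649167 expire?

Natural term of QN-649167:
  Base: filing + 20 years → 10 February 2028.
  Product Clearance Extension: +995 days → 1 November 2030.
Expiry of referenced patent QN-840770:
  Base: filing + 20 years → 9 March 2027.
Terminal disclaimer: QN-649167 expires on the earlier of 1 November 2030 and 9 March 2027.

2027-03-09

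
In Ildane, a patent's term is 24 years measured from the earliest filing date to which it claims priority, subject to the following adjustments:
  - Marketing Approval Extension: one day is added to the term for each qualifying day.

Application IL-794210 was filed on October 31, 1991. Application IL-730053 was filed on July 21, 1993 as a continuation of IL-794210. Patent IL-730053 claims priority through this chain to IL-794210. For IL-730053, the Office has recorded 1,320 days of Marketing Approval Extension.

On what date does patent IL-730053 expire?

June 12, 2019

Earliest priority filing: 31 October 1991.
Base term: 31 October 1991 + 24 years → 31 October 2015.
Marketing Approval Extension: +1320 days → 12 June 2019.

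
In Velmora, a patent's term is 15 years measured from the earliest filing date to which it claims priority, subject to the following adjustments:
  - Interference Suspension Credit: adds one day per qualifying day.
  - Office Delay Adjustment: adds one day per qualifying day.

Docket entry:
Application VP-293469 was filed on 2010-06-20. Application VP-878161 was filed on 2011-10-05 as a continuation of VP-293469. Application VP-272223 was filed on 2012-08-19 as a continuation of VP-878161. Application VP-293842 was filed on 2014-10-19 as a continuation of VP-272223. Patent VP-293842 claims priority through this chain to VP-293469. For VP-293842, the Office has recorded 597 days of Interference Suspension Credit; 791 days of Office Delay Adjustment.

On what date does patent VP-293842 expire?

2029-04-08

Earliest priority filing: 20 June 2010.
Base term: 20 June 2010 + 15 years → 20 June 2025.
Interference Suspension Credit: +597 days → 7 February 2027.
Office Delay Adjustment: +791 days → 8 April 2029.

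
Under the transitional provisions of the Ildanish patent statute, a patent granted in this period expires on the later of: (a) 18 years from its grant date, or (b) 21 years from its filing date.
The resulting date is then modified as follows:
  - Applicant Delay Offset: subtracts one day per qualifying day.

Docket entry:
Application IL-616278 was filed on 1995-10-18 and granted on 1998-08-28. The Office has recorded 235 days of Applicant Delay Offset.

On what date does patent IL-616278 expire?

2016-02-26

(a) grant + 18 years → 28 August 2016.
(b) filing + 21 years → 18 October 2016.
Later of the two: 18 October 2016.
Applicant Delay Offset: −235 days → 26 February 2016.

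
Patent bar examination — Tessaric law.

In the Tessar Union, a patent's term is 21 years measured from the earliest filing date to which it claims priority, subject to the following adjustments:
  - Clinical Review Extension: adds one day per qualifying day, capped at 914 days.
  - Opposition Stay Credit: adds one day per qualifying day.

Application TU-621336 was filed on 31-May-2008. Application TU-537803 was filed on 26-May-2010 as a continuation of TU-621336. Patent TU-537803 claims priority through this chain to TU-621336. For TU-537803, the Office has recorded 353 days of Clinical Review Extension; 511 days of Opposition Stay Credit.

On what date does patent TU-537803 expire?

2031-10-12

Earliest priority filing: 31 May 2008.
Base term: 31 May 2008 + 21 years → 31 May 2029.
Clinical Review Extension: 353 days (within the 914-day cap) → +353 days → 19 May 2030.
Opposition Stay Credit: +511 days → 12 October 2031.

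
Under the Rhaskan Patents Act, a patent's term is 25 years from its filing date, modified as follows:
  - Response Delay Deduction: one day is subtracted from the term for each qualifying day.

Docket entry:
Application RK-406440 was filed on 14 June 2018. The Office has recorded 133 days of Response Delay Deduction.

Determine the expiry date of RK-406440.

February 1, 2043

Base term: filing date + 25 years → 14 June 2043.
Response Delay Deduction: −133 days → 1 February 2043.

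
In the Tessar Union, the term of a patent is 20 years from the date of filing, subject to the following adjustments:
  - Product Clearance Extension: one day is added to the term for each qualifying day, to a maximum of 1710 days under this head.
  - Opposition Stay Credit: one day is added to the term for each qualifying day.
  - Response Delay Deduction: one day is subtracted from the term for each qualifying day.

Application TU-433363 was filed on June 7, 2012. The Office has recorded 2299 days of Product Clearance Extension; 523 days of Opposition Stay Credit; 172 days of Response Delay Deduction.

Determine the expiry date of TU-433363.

Base term: filing date + 20 years → 7 June 2032.
Product Clearance Extension: 2299 days claimed exceeds the 1710-day cap, so +1710 days → 11 February 2037.
Opposition Stay Credit: +523 days → 19 July 2038.
Response Delay Deduction: −172 days → 28 January 2038.

2038-01-28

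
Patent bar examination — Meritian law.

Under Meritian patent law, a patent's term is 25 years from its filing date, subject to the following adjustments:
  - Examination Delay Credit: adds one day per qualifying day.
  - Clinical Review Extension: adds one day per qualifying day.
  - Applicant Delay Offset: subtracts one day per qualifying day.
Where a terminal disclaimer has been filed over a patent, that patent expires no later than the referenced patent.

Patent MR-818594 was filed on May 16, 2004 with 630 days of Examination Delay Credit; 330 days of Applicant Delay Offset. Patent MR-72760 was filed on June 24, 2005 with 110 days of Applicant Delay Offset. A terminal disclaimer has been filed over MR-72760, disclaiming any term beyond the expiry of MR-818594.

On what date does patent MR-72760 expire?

March 6, 2030

Natural term of MR-72760:
  Base: filing + 25 years → 24 June 2030.
  Applicant Delay Offset: −110 days → 6 March 2030.
Expiry of referenced patent MR-818594:
  Base: filing + 25 years → 16 May 2029.
  Examination Delay Credit: +630 days → 5 February 2031.
  Applicant Delay Offset: −330 days → 12 March 2030.
Terminal disclaimer: MR-72760 expires on the earlier of 6 March 2030 and 12 March 2030.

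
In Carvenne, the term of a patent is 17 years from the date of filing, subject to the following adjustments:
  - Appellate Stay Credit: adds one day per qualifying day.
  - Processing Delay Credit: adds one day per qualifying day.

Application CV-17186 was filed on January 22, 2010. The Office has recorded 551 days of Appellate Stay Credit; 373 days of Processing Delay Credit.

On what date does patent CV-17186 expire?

Base term: filing date + 17 years → 22 January 2027.
Appellate Stay Credit: +551 days → 26 July 2028.
Processing Delay Credit: +373 days → 3 August 2029.

August 3, 2029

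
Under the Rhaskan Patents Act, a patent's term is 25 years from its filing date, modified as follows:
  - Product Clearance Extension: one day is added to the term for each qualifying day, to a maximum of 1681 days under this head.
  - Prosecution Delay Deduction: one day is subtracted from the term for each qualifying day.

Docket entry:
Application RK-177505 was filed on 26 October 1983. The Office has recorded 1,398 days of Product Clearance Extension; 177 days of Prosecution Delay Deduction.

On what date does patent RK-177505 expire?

2012-02-29

Base term: filing date + 25 years → 26 October 2008.
Product Clearance Extension: 1398 days (within the 1681-day cap) → +1398 days → 24 August 2012.
Prosecution Delay Deduction: −177 days → 29 February 2012.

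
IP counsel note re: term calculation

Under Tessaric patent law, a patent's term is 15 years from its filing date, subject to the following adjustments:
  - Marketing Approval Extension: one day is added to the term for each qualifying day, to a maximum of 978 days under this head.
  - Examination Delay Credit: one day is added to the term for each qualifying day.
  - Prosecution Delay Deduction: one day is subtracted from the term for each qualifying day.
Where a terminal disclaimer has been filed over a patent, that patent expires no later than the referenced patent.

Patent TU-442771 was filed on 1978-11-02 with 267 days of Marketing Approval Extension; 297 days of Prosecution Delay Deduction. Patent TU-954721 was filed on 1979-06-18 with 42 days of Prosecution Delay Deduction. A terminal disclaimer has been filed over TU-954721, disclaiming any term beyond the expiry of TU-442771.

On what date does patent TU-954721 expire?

October 3, 1993

Natural term of TU-954721:
  Base: filing + 15 years → 18 June 1994.
  Prosecution Delay Deduction: −42 days → 7 May 1994.
Expiry of referenced patent TU-442771:
  Base: filing + 15 years → 2 November 1993.
  Marketing Approval Extension: 267 days (within the 978-day cap) → +267 days → 27 July 1994.
  Prosecution Delay Deduction: −297 days → 3 October 1993.
Terminal disclaimer: TU-954721 expires on the earlier of 7 May 1994 and 3 October 1993.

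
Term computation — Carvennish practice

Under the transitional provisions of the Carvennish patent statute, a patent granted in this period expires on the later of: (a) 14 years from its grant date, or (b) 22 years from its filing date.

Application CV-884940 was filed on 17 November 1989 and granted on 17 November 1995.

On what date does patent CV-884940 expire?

November 17, 2011

(a) grant + 14 years → 17 November 2009.
(b) filing + 22 years → 17 November 2011.
Later of the two: 17 November 2011.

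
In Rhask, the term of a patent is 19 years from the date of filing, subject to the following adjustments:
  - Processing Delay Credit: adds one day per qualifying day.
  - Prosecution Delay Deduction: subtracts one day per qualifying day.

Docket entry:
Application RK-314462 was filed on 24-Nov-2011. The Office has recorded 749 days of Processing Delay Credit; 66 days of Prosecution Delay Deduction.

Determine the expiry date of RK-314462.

October 7, 2032

Base term: filing date + 19 years → 24 November 2030.
Processing Delay Credit: +749 days → 12 December 2032.
Prosecution Delay Deduction: −66 days → 7 October 2032.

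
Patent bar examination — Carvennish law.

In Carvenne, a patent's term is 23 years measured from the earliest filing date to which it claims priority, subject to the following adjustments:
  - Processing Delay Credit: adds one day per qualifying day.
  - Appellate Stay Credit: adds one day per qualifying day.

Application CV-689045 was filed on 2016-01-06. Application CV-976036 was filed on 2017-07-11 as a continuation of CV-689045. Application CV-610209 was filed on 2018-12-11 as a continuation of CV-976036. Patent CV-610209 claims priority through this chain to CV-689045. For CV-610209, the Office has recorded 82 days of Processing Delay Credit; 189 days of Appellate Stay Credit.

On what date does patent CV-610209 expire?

Earliest priority filing: 6 January 2016.
Base term: 6 January 2016 + 23 years → 6 January 2039.
Processing Delay Credit: +82 days → 29 March 2039.
Appellate Stay Credit: +189 days → 4 October 2039.

October 4, 2039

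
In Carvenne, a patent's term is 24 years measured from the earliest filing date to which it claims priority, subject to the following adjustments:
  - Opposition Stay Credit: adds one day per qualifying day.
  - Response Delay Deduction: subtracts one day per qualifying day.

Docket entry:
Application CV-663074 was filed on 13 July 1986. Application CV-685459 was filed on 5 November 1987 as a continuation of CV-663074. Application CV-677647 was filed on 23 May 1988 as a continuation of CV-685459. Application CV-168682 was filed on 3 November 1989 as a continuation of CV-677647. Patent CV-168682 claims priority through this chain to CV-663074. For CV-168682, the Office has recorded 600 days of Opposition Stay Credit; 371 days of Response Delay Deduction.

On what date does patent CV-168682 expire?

2011-02-27

Earliest priority filing: 13 July 1986.
Base term: 13 July 1986 + 24 years → 13 July 2010.
Opposition Stay Credit: +600 days → 4 March 2012.
Response Delay Deduction: −371 days → 27 February 2011.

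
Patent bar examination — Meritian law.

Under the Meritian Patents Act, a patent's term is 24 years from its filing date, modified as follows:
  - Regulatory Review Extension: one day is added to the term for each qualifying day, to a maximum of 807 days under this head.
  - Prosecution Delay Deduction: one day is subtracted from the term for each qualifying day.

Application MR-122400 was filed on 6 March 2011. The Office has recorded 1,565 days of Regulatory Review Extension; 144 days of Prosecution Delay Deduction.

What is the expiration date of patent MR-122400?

December 28, 2036

Base term: filing date + 24 years → 6 March 2035.
Regulatory Review Extension: 1565 days claimed exceeds the 807-day cap, so +807 days → 21 May 2037.
Prosecution Delay Deduction: −144 days → 28 December 2036.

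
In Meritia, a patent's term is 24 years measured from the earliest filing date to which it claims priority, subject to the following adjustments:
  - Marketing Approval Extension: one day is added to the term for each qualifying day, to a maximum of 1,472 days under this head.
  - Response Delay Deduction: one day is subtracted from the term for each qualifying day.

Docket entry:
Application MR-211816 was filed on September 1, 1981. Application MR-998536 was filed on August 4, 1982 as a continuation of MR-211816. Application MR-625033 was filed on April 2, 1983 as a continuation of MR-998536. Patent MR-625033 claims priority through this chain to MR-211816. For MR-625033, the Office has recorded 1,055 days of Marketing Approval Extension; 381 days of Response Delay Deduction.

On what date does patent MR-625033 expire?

Earliest priority filing: 1 September 1981.
Base term: 1 September 1981 + 24 years → 1 September 2005.
Marketing Approval Extension: 1055 days (within the 1472-day cap) → +1055 days → 22 July 2008.
Response Delay Deduction: −381 days → 7 July 2007.

July 7, 2007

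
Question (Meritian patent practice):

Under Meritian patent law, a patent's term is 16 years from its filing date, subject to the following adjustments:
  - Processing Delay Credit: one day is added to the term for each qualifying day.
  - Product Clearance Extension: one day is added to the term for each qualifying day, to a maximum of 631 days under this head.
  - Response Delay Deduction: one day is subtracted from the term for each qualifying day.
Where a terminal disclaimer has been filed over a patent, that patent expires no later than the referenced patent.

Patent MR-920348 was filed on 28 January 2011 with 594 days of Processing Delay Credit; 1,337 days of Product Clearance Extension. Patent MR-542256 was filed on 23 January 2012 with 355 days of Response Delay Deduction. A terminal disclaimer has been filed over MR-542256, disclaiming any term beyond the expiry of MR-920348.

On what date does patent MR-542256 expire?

2027-02-02

Natural term of MR-542256:
  Base: filing + 16 years → 23 January 2028.
  Response Delay Deduction: −355 days → 2 February 2027.
Expiry of referenced patent MR-920348:
  Base: filing + 16 years → 28 January 2027.
  Processing Delay Credit: +594 days → 13 September 2028.
  Product Clearance Extension: 1337 days claimed exceeds the 631-day cap, so +631 days → 6 June 2030.
Terminal disclaimer: MR-542256 expires on the earlier of 2 February 2027 and 6 June 2030.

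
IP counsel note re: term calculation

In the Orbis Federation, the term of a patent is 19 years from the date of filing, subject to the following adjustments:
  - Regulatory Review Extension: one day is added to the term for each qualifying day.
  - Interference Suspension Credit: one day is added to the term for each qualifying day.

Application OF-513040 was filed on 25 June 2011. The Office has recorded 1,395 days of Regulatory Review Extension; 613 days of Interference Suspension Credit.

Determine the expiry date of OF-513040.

December 24, 2035

Base term: filing date + 19 years → 25 June 2030.
Regulatory Review Extension: +1395 days → 20 April 2034.
Interference Suspension Credit: +613 days → 24 December 2035.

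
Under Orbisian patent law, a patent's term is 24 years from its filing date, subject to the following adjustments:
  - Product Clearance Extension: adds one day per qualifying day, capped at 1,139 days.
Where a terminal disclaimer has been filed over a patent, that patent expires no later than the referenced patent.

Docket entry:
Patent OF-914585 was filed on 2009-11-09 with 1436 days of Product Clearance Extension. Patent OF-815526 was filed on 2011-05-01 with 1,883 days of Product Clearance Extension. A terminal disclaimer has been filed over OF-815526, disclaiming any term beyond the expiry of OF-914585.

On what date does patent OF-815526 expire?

2036-12-22

Natural term of OF-815526:
  Base: filing + 24 years → 1 May 2035.
  Product Clearance Extension: 1883 days claimed exceeds the 1139-day cap, so +1139 days → 13 June 2038.
Expiry of referenced patent OF-914585:
  Base: filing + 24 years → 9 November 2033.
  Product Clearance Extension: 1436 days claimed exceeds the 1139-day cap, so +1139 days → 22 December 2036.
Terminal disclaimer: OF-815526 expires on the earlier of 13 June 2038 and 22 December 2036.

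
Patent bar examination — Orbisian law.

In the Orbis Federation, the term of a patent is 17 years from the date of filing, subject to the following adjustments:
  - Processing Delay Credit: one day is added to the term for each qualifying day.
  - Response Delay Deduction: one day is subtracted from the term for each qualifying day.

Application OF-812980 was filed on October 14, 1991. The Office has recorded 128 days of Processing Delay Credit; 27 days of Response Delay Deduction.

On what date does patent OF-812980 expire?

Base term: filing date + 17 years → 14 October 2008.
Processing Delay Credit: +128 days → 19 February 2009.
Response Delay Deduction: −27 days → 23 January 2009.

2009-01-23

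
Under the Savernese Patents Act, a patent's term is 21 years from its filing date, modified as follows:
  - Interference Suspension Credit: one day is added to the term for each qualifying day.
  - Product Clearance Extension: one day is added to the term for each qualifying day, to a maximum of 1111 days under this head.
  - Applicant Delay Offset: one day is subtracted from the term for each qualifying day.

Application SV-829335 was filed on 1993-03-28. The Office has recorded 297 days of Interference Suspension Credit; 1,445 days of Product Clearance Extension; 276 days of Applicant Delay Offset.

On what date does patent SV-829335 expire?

Base term: filing date + 21 years → 28 March 2014.
Interference Suspension Credit: +297 days → 19 January 2015.
Product Clearance Extension: 1445 days claimed exceeds the 1111-day cap, so +1111 days → 3 February 2018.
Applicant Delay Offset: −276 days → 3 May 2017.

May 3, 2017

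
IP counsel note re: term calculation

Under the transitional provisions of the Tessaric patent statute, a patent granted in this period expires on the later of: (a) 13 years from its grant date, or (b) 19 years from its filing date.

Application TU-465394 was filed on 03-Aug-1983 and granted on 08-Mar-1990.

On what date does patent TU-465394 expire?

March 8, 2003

(a) grant + 13 years → 8 March 2003.
(b) filing + 19 years → 3 August 2002.
Later of the two: 8 March 2003.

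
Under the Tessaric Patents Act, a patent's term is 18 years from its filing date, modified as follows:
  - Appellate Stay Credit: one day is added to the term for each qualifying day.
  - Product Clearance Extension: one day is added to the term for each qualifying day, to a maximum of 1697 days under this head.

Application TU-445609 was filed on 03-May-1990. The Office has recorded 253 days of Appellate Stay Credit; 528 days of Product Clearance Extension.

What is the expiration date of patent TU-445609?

June 23, 2010

Base term: filing date + 18 years → 3 May 2008.
Appellate Stay Credit: +253 days → 11 January 2009.
Product Clearance Extension: 528 days (within the 1697-day cap) → +528 days → 23 June 2010.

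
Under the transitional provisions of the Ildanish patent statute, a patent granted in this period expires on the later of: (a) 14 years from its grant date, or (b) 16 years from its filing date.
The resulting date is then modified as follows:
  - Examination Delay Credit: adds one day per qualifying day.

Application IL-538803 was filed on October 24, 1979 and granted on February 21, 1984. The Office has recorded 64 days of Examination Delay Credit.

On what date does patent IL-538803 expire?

(a) grant + 14 years → 21 February 1998.
(b) filing + 16 years → 24 October 1995.
Later of the two: 21 February 1998.
Examination Delay Credit: +64 days → 26 April 1998.

April 26, 1998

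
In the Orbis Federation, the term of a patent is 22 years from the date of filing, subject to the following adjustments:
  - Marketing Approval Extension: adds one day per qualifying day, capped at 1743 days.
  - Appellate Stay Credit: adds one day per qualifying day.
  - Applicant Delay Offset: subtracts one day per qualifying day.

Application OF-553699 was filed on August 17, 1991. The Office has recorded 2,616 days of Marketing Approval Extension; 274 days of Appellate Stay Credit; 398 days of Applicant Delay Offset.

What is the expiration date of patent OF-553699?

January 22, 2018

Base term: filing date + 22 years → 17 August 2013.
Marketing Approval Extension: 2616 days claimed exceeds the 1743-day cap, so +1743 days → 26 May 2018.
Appellate Stay Credit: +274 days → 24 February 2019.
Applicant Delay Offset: −398 days → 22 January 2018.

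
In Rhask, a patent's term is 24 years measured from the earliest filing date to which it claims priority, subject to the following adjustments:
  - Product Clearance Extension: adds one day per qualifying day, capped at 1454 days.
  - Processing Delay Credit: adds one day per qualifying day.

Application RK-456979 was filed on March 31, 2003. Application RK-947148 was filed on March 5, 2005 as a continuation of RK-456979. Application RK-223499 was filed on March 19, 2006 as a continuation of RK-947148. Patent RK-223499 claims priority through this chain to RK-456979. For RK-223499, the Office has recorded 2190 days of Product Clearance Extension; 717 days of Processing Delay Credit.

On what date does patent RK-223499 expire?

2033-03-10

Earliest priority filing: 31 March 2003.
Base term: 31 March 2003 + 24 years → 31 March 2027.
Product Clearance Extension: 2190 days claimed exceeds the 1454-day cap, so +1454 days → 24 March 2031.
Processing Delay Credit: +717 days → 10 March 2033.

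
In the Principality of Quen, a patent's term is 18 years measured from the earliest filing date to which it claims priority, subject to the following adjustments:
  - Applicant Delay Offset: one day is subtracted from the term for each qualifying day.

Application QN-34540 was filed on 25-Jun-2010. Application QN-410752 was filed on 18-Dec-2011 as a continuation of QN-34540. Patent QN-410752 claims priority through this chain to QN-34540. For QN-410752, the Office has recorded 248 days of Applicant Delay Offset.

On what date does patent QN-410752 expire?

Earliest priority filing: 25 June 2010.
Base term: 25 June 2010 + 18 years → 25 June 2028.
Applicant Delay Offset: −248 days → 21 October 2027.

October 21, 2027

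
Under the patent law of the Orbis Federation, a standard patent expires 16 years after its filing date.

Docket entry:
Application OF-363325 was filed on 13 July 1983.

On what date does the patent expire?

Filing date + 16 years → 13 July 1999.

July 13, 1999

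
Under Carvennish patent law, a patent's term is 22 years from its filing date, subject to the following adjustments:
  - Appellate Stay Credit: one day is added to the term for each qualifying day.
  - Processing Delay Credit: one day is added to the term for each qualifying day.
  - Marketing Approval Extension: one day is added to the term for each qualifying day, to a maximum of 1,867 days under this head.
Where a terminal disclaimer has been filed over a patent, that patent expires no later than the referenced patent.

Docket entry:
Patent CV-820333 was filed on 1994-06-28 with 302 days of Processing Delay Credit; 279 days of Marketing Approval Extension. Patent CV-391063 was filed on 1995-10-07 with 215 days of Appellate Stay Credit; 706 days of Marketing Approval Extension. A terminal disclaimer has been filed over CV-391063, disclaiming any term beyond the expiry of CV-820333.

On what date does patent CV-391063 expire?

January 30, 2018

Natural term of CV-391063:
  Base: filing + 22 years → 7 October 2017.
  Appellate Stay Credit: +215 days → 10 May 2018.
  Marketing Approval Extension: 706 days (within the 1867-day cap) → +706 days → 15 April 2020.
Expiry of referenced patent CV-820333:
  Base: filing + 22 years → 28 June 2016.
  Processing Delay Credit: +302 days → 26 April 2017.
  Marketing Approval Extension: 279 days (within the 1867-day cap) → +279 days → 30 January 2018.
Terminal disclaimer: CV-391063 expires on the earlier of 15 April 2020 and 30 January 2018.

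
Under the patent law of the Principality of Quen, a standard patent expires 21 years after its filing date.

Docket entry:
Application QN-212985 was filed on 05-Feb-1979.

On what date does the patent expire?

Filing date + 21 years → 5 February 2000.

2000-02-05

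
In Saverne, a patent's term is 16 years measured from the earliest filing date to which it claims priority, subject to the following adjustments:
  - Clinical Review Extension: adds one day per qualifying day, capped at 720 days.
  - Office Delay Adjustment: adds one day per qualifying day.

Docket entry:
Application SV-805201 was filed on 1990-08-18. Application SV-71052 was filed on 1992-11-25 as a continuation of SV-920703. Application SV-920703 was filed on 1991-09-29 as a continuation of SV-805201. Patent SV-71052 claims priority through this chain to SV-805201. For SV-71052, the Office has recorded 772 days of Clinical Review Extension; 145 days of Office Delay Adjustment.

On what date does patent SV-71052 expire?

Earliest priority filing: 18 August 1990.
Base term: 18 August 1990 + 16 years → 18 August 2006.
Clinical Review Extension: 772 days claimed exceeds the 720-day cap, so +720 days → 7 August 2008.
Office Delay Adjustment: +145 days → 30 December 2008.

December 30, 2008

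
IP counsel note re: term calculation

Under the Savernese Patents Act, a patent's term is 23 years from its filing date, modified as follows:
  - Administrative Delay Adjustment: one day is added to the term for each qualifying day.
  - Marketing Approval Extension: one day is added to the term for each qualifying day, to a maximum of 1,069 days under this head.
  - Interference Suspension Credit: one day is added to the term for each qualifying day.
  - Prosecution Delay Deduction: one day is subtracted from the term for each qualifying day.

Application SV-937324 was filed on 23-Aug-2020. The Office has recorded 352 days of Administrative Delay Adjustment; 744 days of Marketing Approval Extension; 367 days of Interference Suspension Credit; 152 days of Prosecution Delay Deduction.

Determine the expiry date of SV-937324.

Base term: filing date + 23 years → 23 August 2043.
Administrative Delay Adjustment: +352 days → 9 August 2044.
Marketing Approval Extension: 744 days (within the 1069-day cap) → +744 days → 23 August 2046.
Interference Suspension Credit: +367 days → 25 August 2047.
Prosecution Delay Deduction: −152 days → 26 March 2047.

March 26, 2047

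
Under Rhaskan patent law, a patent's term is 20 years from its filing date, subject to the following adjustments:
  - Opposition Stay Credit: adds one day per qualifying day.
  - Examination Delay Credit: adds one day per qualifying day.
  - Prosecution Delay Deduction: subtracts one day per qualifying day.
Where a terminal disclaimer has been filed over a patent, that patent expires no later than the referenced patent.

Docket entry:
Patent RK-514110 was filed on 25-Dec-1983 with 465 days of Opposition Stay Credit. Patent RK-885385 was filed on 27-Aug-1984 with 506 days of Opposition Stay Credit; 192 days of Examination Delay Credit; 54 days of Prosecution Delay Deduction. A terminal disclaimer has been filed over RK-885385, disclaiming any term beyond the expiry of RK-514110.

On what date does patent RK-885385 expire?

Natural term of RK-885385:
  Base: filing + 20 years → 27 August 2004.
  Opposition Stay Credit: +506 days → 15 January 2006.
  Examination Delay Credit: +192 days → 26 July 2006.
  Prosecution Delay Deduction: −54 days → 2 June 2006.
Expiry of referenced patent RK-514110:
  Base: filing + 20 years → 25 December 2003.
  Opposition Stay Credit: +465 days → 3 April 2005.
Terminal disclaimer: RK-885385 expires on the earlier of 2 June 2006 and 3 April 2005.

April 3, 2005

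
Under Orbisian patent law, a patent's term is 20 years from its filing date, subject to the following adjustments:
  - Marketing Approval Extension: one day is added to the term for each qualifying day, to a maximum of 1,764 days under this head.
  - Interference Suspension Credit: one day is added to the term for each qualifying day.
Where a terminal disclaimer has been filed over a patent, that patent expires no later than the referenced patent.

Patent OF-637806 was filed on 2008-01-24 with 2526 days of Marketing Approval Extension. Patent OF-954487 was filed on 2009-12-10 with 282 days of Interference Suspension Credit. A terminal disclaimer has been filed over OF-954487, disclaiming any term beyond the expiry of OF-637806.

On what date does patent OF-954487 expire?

Natural term of OF-954487:
  Base: filing + 20 years → 10 December 2029.
  Interference Suspension Credit: +282 days → 18 September 2030.
Expiry of referenced patent OF-637806:
  Base: filing + 20 years → 24 January 2028.
  Marketing Approval Extension: 2526 days claimed exceeds the 1764-day cap, so +1764 days → 22 November 2032.
Terminal disclaimer: OF-954487 expires on the earlier of 18 September 2030 and 22 November 2032.

September 18, 2030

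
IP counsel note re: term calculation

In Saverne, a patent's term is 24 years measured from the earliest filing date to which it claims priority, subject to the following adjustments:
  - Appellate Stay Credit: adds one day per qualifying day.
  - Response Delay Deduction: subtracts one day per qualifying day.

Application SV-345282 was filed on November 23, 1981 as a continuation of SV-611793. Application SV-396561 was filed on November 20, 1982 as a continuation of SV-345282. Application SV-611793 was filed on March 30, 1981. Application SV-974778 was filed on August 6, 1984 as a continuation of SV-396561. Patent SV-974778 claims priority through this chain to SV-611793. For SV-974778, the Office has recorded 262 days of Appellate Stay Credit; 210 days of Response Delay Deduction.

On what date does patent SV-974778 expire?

May 21, 2005

Earliest priority filing: 30 March 1981.
Base term: 30 March 1981 + 24 years → 30 March 2005.
Appellate Stay Credit: +262 days → 17 December 2005.
Response Delay Deduction: −210 days → 21 May 2005.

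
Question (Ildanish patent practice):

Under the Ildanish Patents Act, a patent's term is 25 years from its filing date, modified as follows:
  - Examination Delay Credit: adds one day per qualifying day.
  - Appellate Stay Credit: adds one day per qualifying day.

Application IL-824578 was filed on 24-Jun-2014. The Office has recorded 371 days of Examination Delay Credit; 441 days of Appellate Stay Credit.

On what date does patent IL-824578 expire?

2041-09-13

Base term: filing date + 25 years → 24 June 2039.
Examination Delay Credit: +371 days → 29 June 2040.
Appellate Stay Credit: +441 days → 13 September 2041.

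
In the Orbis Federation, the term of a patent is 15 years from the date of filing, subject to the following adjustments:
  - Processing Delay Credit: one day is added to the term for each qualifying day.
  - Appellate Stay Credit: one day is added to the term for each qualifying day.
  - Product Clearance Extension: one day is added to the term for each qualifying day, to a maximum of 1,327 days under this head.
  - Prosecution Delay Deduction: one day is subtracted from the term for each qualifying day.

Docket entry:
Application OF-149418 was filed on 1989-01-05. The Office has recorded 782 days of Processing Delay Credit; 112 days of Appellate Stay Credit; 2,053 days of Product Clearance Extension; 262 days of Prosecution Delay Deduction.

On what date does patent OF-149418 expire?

May 17, 2009

Base term: filing date + 15 years → 5 January 2004.
Processing Delay Credit: +782 days → 25 February 2006.
Appellate Stay Credit: +112 days → 17 June 2006.
Product Clearance Extension: 2053 days claimed exceeds the 1327-day cap, so +1327 days → 3 February 2010.
Prosecution Delay Deduction: −262 days → 17 May 2009.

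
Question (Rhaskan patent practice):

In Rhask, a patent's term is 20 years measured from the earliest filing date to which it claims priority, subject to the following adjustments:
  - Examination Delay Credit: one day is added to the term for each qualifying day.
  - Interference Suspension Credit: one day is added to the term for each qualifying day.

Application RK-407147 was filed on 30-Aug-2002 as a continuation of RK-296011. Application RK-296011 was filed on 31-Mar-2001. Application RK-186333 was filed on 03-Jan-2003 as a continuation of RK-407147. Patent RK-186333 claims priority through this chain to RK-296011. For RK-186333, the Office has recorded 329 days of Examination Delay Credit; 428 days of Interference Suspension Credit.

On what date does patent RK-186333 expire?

2023-04-27

Earliest priority filing: 31 March 2001.
Base term: 31 March 2001 + 20 years → 31 March 2021.
Examination Delay Credit: +329 days → 23 February 2022.
Interference Suspension Credit: +428 days → 27 April 2023.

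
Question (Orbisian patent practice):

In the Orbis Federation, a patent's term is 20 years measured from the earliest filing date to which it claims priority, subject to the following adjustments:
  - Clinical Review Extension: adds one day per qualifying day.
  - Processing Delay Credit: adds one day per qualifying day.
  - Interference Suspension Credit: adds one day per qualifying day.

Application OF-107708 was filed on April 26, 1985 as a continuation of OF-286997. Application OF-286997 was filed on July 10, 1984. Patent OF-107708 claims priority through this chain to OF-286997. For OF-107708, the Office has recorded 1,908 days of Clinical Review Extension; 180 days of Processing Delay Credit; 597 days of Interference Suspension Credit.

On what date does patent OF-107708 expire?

Earliest priority filing: 10 July 1984.
Base term: 10 July 1984 + 20 years → 10 July 2004.
Clinical Review Extension: +1908 days → 30 September 2009.
Processing Delay Credit: +180 days → 29 March 2010.
Interference Suspension Credit: +597 days → 16 November 2011.

2011-11-16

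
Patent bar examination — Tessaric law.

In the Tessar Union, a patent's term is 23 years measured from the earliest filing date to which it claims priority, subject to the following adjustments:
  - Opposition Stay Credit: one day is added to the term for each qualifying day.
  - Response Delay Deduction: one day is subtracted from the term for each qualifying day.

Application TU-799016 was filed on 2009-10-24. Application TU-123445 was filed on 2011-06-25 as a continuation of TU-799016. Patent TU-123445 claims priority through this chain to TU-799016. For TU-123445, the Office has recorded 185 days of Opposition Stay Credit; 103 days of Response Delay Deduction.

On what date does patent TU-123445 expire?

Earliest priority filing: 24 October 2009.
Base term: 24 October 2009 + 23 years → 24 October 2032.
Opposition Stay Credit: +185 days → 27 April 2033.
Response Delay Deduction: −103 days → 14 January 2033.

January 14, 2033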